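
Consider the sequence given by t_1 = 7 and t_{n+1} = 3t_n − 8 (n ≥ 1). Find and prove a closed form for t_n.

Claim: t_n = 3^n + 4.

Base case: t_1 = 7, and 3^1 + 4 = 3 + 4 = 7.
Assume t_m = 3^m + 4 for some m ≥ 1.
Then t_{m+1} = 3t_m − 8 = 3·(3^m + 4) − 8 = 3^{m+1} + 12 − 8 = 3^{m+1} + 4.
So the formula holds for m+1, and by induction t_n = 3^n + 4 for all n ≥ 1.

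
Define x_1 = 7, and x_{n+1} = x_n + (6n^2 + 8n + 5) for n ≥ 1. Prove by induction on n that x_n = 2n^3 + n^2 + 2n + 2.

Base case: x_1 = 7, and 2·1^3 + 1^2 + 2·1 + 2 = 7.
Assume x_j = 2j^3 + j^2 + 2j + 2.
Then x_{j+1} = x_j + (6j^2 + 8j + 5) = (2j^3 + j^2 + 2j + 2) + (6j^2 + 8j + 5) = 2j^3 + 7j^2 + 10j + 7,
and 2·(j+1)^3 + (j+1)^2 + 2·(j+1) + 2 = 2j^3 + 7j^2 + 10j + 7.
Hence x_n = 2n^3 + n^2 + 2n + 2 for every n ≥ 1, by induction.

x_n = 2n^3 + n^2 + 2n + 2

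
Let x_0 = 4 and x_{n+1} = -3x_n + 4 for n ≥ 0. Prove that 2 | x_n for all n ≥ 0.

Base case: x_0 = 4 = 2·2, so 2 | x_0.
Assume 2 | x_m, so x_m = 2t for some integer t.
Then x_{m+1} = -3x_m + 4 = -3·(2t) + 4 = 2(-3t + 2), so 2 | x_{m+1}.
By induction, 2 | x_n for all n ≥ 0.

2 | x_n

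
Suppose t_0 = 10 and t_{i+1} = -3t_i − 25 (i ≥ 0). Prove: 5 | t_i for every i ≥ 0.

Base case: t_0 = 10 = 5·2, so 5 | t_0.
Assume 5 | t_m, so t_m = 5s for some integer s.
Then t_{m+1} = -3t_m − 25 = -3·(5s) − 25 = 5(-3s − 5), so 5 | t_{m+1}.
Hence 5 | t_i for every i ≥ 0, by induction.

5 | t_i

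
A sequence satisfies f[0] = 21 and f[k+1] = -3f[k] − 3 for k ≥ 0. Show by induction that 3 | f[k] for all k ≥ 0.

Base case: f[0] = 21 = 3·7, so 3 | f[0].
Assume 3 | f[j], so f[j] = 3t for some integer t.
Then f[j+1] = -3f[j] − 3 = -3·(3t) − 3 = 3(-3t − 1), so 3 | f[j+1].
By induction, 3 | f[k] for all k ≥ 0.

3 | f[k]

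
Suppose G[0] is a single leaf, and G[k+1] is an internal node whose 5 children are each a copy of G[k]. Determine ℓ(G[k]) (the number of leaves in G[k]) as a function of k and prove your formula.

Claim: ℓ(G[k]) = 5^k.

Base case: ℓ(G[0]) = 1, and 5^0 = 1.
Assume ℓ(G[r]) = 5^r.
Then ℓ(G[r+1]) = 5·ℓ(G[r]) = 5·5^r = 5^{r+1}.
By induction, ℓ(G[k]) = 5^k for all k ≥ 0.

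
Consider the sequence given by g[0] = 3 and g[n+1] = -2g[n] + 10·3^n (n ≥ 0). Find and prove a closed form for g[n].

Claim: g[n] = (-2)^n + 2·3^n.

Base case: g[0] = 3, and (-2)^0 + 2·3^0 = 1 + 2 = 3.
Assume g[r] = (-2)^r + 2·3^r for some r ≥ 0.
Then g[r+1] = -2g[r] + 10·3^r = -2·((-2)^r + 2·3^r) + 10·3^r = (-2)^{r+1} − 4·3^r + 10·3^r = (-2)^{r+1} + 6·3^r = (-2)^{r+1} + 2·3^{r+1}.
Hence g[n] = (-2)^n + 2·3^n for every n ≥ 0, by induction.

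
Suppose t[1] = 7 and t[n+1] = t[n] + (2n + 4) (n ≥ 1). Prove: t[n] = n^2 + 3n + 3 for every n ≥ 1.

Base case: t[1] = 7, and 1^2 + 3·1 + 3 = 7.
Assume t[j] = j^2 + 3j + 3.
Then t[j+1] = t[j] + (2j + 4) = (j^2 + 3j + 3) + (2j + 4) = j^2 + 5j + 7,
and (j+1)^2 + 3·(j+1) + 3 = j^2 + 5j + 7.
This completes the inductive step, so t[n] = n^2 + 3n + 3 for all n ≥ 1.

t[n] = n^2 + 3n + 3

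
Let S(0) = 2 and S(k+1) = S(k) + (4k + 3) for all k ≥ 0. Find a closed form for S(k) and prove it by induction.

Claim: S(k) = 2k^2 + k + 2.

Base case: S(0) = 2, and 2·0^2 + 0 + 2 = 2.
Assume S(r) = 2r^2 + r + 2.
Then S(r+1) = S(r) + (4r + 3) = (2r^2 + r + 2) + (4r + 3) = 2r^2 + 5r + 5,
and 2·(r+1)^2 + (r+1) + 2 = 2r^2 + 5r + 5.
This completes the inductive step, so S(k) = 2k^2 + k + 2 for all k ≥ 0.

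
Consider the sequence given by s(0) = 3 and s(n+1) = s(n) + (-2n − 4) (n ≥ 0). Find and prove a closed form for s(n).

Claim: s(n) = -n^2 − 3n + 3.

Base case: s(0) = 3, and -0^2 − 3·0 + 3 = 3.
Assume s(k) = -k^2 − 3k + 3.
Then s(k+1) = s(k) + (-2k − 4) = (-k^2 − 3k + 3) + (-2k − 4) = -k^2 − 5k − 1,
and -(k+1)^2 − 3·(k+1) + 3 = -k^2 − 5k − 1.
By induction, s(n) = -n^2 − 3n + 3 for all n ≥ 0.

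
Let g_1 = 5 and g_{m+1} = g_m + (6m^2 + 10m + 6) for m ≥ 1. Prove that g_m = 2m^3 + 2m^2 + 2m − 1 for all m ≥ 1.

Base case: g_1 = 5, and 2·1^3 + 2·1^2 + 2·1 − 1 = 5.
Assume g_j = 2j^3 + 2j^2 + 2j − 1.
Then g_{j+1} = g_j + (6j^2 + 10j + 6) = (2j^3 + 2j^2 + 2j − 1) + (6j^2 + 10j + 6) = 2j^3 + 8j^2 + 12j + 5,
and 2·(j+1)^3 + 2·(j+1)^2 + 2·(j+1) − 1 = 2j^3 + 8j^2 + 12j + 5.
By induction, g_m = 2m^3 + 2m^2 + 2m − 1 for all m ≥ 1.

g_m = 2m^3 + 2m^2 + 2m − 1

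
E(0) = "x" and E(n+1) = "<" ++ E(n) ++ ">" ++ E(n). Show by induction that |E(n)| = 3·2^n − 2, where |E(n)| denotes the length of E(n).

Base case: |E(0)| = 1, and 3·2^0 − 2 = 1.
Assume |E(r)| = 3·2^r − 2.
Then |E(r+1)| = 1 + |E(r)| + 1 + |E(r)| = 2|E(r)| + 2 = 2(3·2^r − 2) + 2 = 3·2^{r+1} − 4 + 2 = 3·2^{r+1} − 2.
Hence |E(n)| = 3·2^n − 2 for every n ≥ 0, by induction.

|E(n)| = 3·2^n − 2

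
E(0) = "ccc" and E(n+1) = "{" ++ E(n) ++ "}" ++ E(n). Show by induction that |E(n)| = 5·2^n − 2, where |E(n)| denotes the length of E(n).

Base case: |E(0)| = 3, and 5·2^0 − 2 = 3.
Assume |E(m)| = 5·2^m − 2.
Then |E(m+1)| = 1 + |E(m)| + 1 + |E(m)| = 2|E(m)| + 2 = 2(5·2^m − 2) + 2 = 5·2^{m+1} − 4 + 2 = 5·2^{m+1} − 2.
Hence |E(n)| = 5·2^n − 2 for every n ≥ 0, by induction.

|E(n)| = 5·2^n − 2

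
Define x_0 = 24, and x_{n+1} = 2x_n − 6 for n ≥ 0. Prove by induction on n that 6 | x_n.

Base case: x_0 = 24 = 6·4, so 6 | x_0.
Assume 6 | x_r, so x_r = 6t for some integer t.
Then x_{r+1} = 2x_r − 6 = 2·(6t) − 6 = 6(2t − 1), so 6 | x_{r+1}.
This completes the inductive step, so 6 | x_n for all n ≥ 0.

6 | x_n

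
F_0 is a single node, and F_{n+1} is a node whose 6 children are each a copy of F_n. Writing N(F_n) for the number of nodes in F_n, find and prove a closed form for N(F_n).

Claim: N(F_n) = (6^{n+1} − 1)/5.

Base case: N(F_0) = 1, and (6^{0+1} − 1)/5 = 1.
Assume N(F_j) = (6^{j+1} − 1)/5.
Then N(F_{j+1}) = 1 + 6N(F_j) = 1 + 6·(6^{j+1} − 1)/5 = 1 + (6^{j+2} − 6)/5 = (5 + 6^{j+2} − 6)/5 = (6^{j+2} − 1)/5.
So the formula holds for j+1, and by induction N(F_n) = (6^{n+1} − 1)/5 for all n ≥ 0.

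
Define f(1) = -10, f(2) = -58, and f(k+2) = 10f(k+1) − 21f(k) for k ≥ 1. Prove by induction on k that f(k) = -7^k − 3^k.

Base cases: f(1) = -10 and -7^1 − 3^1 = -10; f(2) = -58 and -7^2 − 3^2 = -58.
Assume f(i) = -7^i − 3^i for all 1 ≤ i ≤ j, where j ≥ 2.
Then f(j+1) = 10f(j) − 21f(j−1) = 10·(-7^j − 3^j) − 21·(-7^{j−1} − 3^{j−1}) = -(10·7 − 21)7^{j−1} − (10·3 − 21)3^{j−1} = -49·7^{j−1} − 9·3^{j−1} = -7^{j+1} − 3^{j+1}.
Hence f(k) = -7^k − 3^k for every k ≥ 1, by strong induction.

f(k) = -7^k − 3^k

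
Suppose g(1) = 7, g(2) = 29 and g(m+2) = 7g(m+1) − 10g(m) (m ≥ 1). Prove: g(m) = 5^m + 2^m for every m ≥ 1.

Base cases: g(1) = 7 and 5^1 + 2^1 = 7; g(2) = 29 and 5^2 + 2^2 = 29.
Assume g(j) = 5^j + 2^j for all 1 ≤ j ≤ k, where k ≥ 2.
Then g(k+1) = 7g(k) − 10g(k−1) = 7·(5^k + 2^k) − 10·(5^{k−1} + 2^{k−1}) = (7·5 − 10)5^{k−1} + (7·2 − 10)2^{k−1} = 25·5^{k−1} + 4·2^{k−1} = 5^{k+1} + 2^{k+1}.
This completes the inductive step, so g(m) = 5^m + 2^m for all m ≥ 1.

g(m) = 5^m + 2^m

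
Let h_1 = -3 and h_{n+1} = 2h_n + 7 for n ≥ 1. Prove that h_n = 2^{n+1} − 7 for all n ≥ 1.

Base case: h_1 = -3, and 2^{1+1} − 7 = 4 − 7 = -3.
Assume h_r = 2^{r+1} − 7 for some r ≥ 1.
Then h_{r+1} = 2h_r + 7 = 2·(2^{r+1} − 7) + 7 = 2^{r+2} − 14 + 7 = 2^{r+2} − 7.
This completes the inductive step, so h_n = 2^{n+1} − 7 for all n ≥ 1.

h_n = 2^{n+1} − 7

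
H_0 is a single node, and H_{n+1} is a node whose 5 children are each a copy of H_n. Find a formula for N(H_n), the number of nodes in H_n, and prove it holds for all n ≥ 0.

Claim: N(H_n) = (5^{n+1} − 1)/4.

Base case: N(H_0) = 1, and (5^{0+1} − 1)/4 = 1.
Assume N(H_m) = (5^{m+1} − 1)/4.
Then N(H_{m+1}) = 1 + 5N(H_m) = 1 + 5·(5^{m+1} − 1)/4 = 1 + (5^{m+2} − 5)/4 = (4 + 5^{m+2} − 5)/4 = (5^{m+2} − 1)/4.
So the formula holds for m+1, and by induction N(H_n) = (5^{n+1} − 1)/4 for all n ≥ 0.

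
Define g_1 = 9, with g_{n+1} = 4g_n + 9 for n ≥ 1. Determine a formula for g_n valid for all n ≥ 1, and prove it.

Claim: g_n = 3·4^n − 3.

Base case: g_1 = 9, and 3·4^1 − 3 = 12 − 3 = 9.
Assume g_k = 3·4^k − 3 for some k ≥ 1.
Then g_{k+1} = 4g_k + 9 = 4·(3·4^k − 3) + 9 = 12·4^k − 12 + 9 = 3·4^{k+1} − 3.
This completes the inductive step, so g_n = 3·4^n − 3 for all n ≥ 1.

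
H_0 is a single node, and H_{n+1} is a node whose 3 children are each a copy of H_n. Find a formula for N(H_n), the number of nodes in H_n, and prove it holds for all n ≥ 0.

Claim: N(H_n) = (3^{n+1} − 1)/2.

Base case: N(H_0) = 1, and (3^{0+1} − 1)/2 = 1.
Assume N(H_m) = (3^{m+1} − 1)/2.
Then N(H_{m+1}) = 1 + 3N(H_m) = 1 + 3·(3^{m+1} − 1)/2 = 1 + (3^{m+2} − 3)/2 = (2 + 3^{m+2} − 3)/2 = (3^{m+2} − 1)/2.
By induction, N(H_n) = (3^{n+1} − 1)/2 for all n ≥ 0.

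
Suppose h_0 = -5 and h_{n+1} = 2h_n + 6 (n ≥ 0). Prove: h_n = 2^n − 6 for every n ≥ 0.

Base case: h_0 = -5, and 2^0 − 6 = 1 − 6 = -5.
Assume h_r = 2^r − 6 for some r ≥ 0.
Then h_{r+1} = 2h_r + 6 = 2·(2^r − 6) + 6 = 2^{r+1} − 12 + 6 = 2^{r+1} − 6.
By induction, h_n = 2^n − 6 for all n ≥ 0.

h_n = 2^n − 6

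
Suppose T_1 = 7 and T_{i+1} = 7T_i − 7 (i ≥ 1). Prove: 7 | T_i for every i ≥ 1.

Base case: T_1 = 7 = 7·1, so 7 | T_1.
Assume 7 | T_k, so T_k = 7t for some integer t.
Then T_{k+1} = 7T_k − 7 = 7·(7t) − 7 = 7(7t − 1), so 7 | T_{k+1}.
This completes the inductive step, so 7 | T_i for all i ≥ 1.

7 | T_i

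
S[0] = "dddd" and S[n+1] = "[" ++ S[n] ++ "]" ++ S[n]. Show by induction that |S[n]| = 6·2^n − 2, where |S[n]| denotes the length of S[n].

Base case: |S[0]| = 4, and 6·2^0 − 2 = 4.
Assume |S[m]| = 6·2^m − 2.
Then |S[m+1]| = 1 + |S[m]| + 1 + |S[m]| = 2|S[m]| + 2 = 2(6·2^m − 2) + 2 = 6·2^{m+1} − 4 + 2 = 6·2^{m+1} − 2.
So the formula holds for m+1, and by induction |S[n]| = 6·2^n − 2 for all n ≥ 0.

|S[n]| = 6·2^n − 2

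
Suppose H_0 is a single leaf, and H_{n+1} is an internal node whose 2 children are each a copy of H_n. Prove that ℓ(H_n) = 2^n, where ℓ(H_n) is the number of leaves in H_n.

Base case: ℓ(H_0) = 1, and 2^0 = 1.
Assume ℓ(H_j) = 2^j.
Then ℓ(H_{j+1}) = 2·ℓ(H_j) = 2·2^j = 2^{j+1}.
Hence ℓ(H_n) = 2^n for every n ≥ 0, by induction.

ℓ(H_n) = 2^n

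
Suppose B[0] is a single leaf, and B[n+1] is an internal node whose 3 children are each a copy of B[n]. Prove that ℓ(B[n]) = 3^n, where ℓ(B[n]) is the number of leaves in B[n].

Base case: ℓ(B[0]) = 1, and 3^0 = 1.
Assume ℓ(B[r]) = 3^r.
Then ℓ(B[r+1]) = 3·ℓ(B[r]) = 3·3^r = 3^{r+1}.
So the formula holds for r+1, and by induction ℓ(B[n]) = 3^n for all n ≥ 0.

ℓ(B[n]) = 3^n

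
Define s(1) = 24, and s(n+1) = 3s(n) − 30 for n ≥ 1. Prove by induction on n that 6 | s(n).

Base case: s(1) = 24 = 6·4, so 6 | s(1).
Assume 6 | s(r), so s(r) = 6t for some integer t.
Then s(r+1) = 3s(r) − 30 = 3·(6t) − 30 = 6(3t − 5), so 6 | s(r+1).
So the property holds for r+1, and by induction 6 | s(n) for all n ≥ 1.

6 | s(n)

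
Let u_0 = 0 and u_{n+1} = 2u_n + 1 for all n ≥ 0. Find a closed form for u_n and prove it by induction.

Claim: u_n = 2^n − 1.

Base case: u_0 = 0, and 2^0 − 1 = 1 − 1 = 0.
Assume u_m = 2^m − 1 for some m ≥ 0.
Then u_{m+1} = 2u_m + 1 = 2·(2^m − 1) + 1 = 2^{m+1} − 2 + 1 = 2^{m+1} − 1.
By induction, u_n = 2^n − 1 for all n ≥ 0.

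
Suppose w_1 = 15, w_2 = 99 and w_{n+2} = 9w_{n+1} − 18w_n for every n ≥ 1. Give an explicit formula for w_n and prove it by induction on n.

Claim: w_n = 3·6^n − 3^n.

Base cases: w_1 = 15 and 3·6^1 − 3^1 = 15; w_2 = 99 and 3·6^2 − 3^2 = 99.
Assume w_i = 3·6^i − 3^i for all 1 ≤ i ≤ j, where j ≥ 2.
Then w_{j+1} = 9w_j − 18w_{j−1} = 9·(3·6^j − 3^j) − 18·(3·6^{j−1} − 3^{j−1}) = 3·(9·6 − 18)6^{j−1} − (9·3 − 18)3^{j−1} = 108·6^{j−1} − 9·3^{j−1} = 3·6^{j+1} − 3^{j+1}.
So the formula holds for j+1, and by strong induction w_n = 3·6^n − 3^n for all n ≥ 1.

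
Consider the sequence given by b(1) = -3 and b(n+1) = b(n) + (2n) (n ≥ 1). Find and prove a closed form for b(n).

Claim: b(n) = n^2 − n − 3.

Base case: b(1) = -3, and 1^2 − 1 − 3 = -3.
Assume b(j) = j^2 − j − 3.
Then b(j+1) = b(j) + (2j) = (j^2 − j − 3) + (2j) = j^2 + j − 3,
and (j+1)^2 − (j+1) − 3 = j^2 + j − 3.
Hence b(n) = n^2 − n − 3 for every n ≥ 1, by induction.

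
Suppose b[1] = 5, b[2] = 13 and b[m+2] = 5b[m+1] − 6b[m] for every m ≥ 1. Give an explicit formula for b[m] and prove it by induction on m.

Claim: b[m] = 3^m + 2^m.

Base cases: b[1] = 5 and 3^1 + 2^1 = 5; b[2] = 13 and 3^2 + 2^2 = 13.
Assume b[j] = 3^j + 2^j for all 1 ≤ j ≤ k, where k ≥ 2.
Then b[k+1] = 5b[k] − 6b[k−1] = 5·(3^k + 2^k) − 6·(3^{k−1} + 2^{k−1}) = (5·3 − 6)3^{k−1} + (5·2 − 6)2^{k−1} = 9·3^{k−1} + 4·2^{k−1} = 3^{k+1} + 2^{k+1}.
So the formula holds for k+1, and by strong induction b[m] = 3^m + 2^m for all m ≥ 1.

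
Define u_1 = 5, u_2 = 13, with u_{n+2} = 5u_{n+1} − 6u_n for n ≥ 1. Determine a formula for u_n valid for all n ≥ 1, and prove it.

Claim: u_n = 2^n + 3^n.

Base cases: u_1 = 5 and 2^1 + 3^1 = 5; u_2 = 13 and 2^2 + 3^2 = 13.
Assume u_i = 2^i + 3^i for all 1 ≤ i ≤ j, where j ≥ 2.
Then u_{j+1} = 5u_j − 6u_{j−1} = 5·(2^j + 3^j) − 6·(2^{j−1} + 3^{j−1}) = (5·2 − 6)2^{j−1} + (5·3 − 6)3^{j−1} = 4·2^{j−1} + 9·3^{j−1} = 2^{j+1} + 3^{j+1}.
So the formula holds for j+1, and by strong induction u_n = 2^n + 3^n for all n ≥ 1.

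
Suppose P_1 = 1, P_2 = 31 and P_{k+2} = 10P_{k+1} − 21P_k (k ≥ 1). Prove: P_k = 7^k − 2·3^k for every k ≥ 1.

Base cases: P_1 = 1 and 7^1 − 2·3^1 = 1; P_2 = 31 and 7^2 − 2·3^2 = 31.
Assume P_i = 7^i − 2·3^i for all 1 ≤ i ≤ j, where j ≥ 2.
Then P_{j+1} = 10P_j − 21P_{j−1} = 10·(7^j − 2·3^j) − 21·(7^{j−1} − 2·3^{j−1}) = (10·7 − 21)7^{j−1} − 2·(10·3 − 21)3^{j−1} = 49·7^{j−1} − 18·3^{j−1} = 7^{j+1} − 2·3^{j+1}.
So the formula holds for j+1, and by strong induction P_k = 7^k − 2·3^k for all k ≥ 1.

P_k = 7^k − 2·3^k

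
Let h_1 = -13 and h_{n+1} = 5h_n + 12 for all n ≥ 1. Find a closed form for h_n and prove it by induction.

Claim: h_n = -2·5^n − 3.

Base case: h_1 = -13, and -2·5^1 − 3 = -10 − 3 = -13.
Assume h_j = -2·5^j − 3 for some j ≥ 1.
Then h_{j+1} = 5h_j + 12 = 5·(-2·5^j − 3) + 12 = -10·5^j − 15 + 12 = -2·5^{j+1} − 3.
By induction, h_n = -2·5^n − 3 for all n ≥ 1.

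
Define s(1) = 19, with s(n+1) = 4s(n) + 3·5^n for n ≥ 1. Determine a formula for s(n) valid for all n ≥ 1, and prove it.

Claim: s(n) = 4^n + 3·5^n.

Base case: s(1) = 19, and 4^1 + 3·5^1 = 4 + 15 = 19.
Assume s(m) = 4^m + 3·5^m for some m ≥ 1.
Then s(m+1) = 4s(m) + 3·5^m = 4·(4^m + 3·5^m) + 3·5^m = 4^{m+1} + 12·5^m + 3·5^m = 4^{m+1} + 15·5^m = 4^{m+1} + 3·5^{m+1}.
Hence s(n) = 4^n + 3·5^n for every n ≥ 1, by induction.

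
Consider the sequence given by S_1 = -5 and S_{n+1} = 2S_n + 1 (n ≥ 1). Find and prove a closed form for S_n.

Claim: S_n = -2^{n+1} − 1.

Base case: S_1 = -5, and -2^{1+1} − 1 = -4 − 1 = -5.
Assume S_j = -2^{j+1} − 1 for some j ≥ 1.
Then S_{j+1} = 2S_j + 1 = 2·(-2^{j+1} − 1) + 1 = -2^{j+2} − 2 + 1 = -2^{j+2} − 1.
By induction, S_n = -2^{n+1} − 1 for all n ≥ 1.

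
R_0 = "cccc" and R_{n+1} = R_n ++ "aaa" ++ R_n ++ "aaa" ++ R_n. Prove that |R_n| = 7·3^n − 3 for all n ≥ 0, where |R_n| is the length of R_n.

Base case: |R_0| = 4, and 7·3^0 − 3 = 4.
Assume |R_j| = 7·3^j − 3.
Then |R_{j+1}| = 3|R_j| + 6 = 3(7·3^j − 3) + 6 = 7·3^{j+1} − 9 + 6 = 7·3^{j+1} − 3.
This completes the inductive step, so |R_n| = 7·3^n − 3 for all n ≥ 0.

|R_n| = 7·3^n − 3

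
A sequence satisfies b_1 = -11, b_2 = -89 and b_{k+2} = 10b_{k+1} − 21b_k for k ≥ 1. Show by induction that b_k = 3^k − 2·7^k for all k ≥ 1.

Base cases: b_1 = -11 and 3^1 − 2·7^1 = -11; b_2 = -89 and 3^2 − 2·7^2 = -89.
Assume b_j = 3^j − 2·7^j for all 1 ≤ j ≤ m, where m ≥ 2.
Then b_{m+1} = 10b_m − 21b_{m−1} = 10·(3^m − 2·7^m) − 21·(3^{m−1} − 2·7^{m−1}) = (10·3 − 21)3^{m−1} − 2·(10·7 − 21)7^{m−1} = 9·3^{m−1} − 98·7^{m−1} = 3^{m+1} − 2·7^{m+1}.
So the formula holds for m+1, and by strong induction b_k = 3^k − 2·7^k for all k ≥ 1.

b_k = 3^k − 2·7^k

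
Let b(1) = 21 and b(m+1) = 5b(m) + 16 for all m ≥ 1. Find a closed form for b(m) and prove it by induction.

Claim: b(m) = 5^{m+1} − 4.

Base case: b(1) = 21, and 5^{1+1} − 4 = 25 − 4 = 21.
Assume b(j) = 5^{j+1} − 4 for some j ≥ 1.
Then b(j+1) = 5b(j) + 16 = 5·(5^{j+1} − 4) + 16 = 5^{j+2} − 20 + 16 = 5^{j+2} − 4.
Hence b(m) = 5^{m+1} − 4 for every m ≥ 1, by induction.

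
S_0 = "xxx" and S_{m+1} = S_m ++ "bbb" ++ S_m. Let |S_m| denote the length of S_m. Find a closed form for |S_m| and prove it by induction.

Claim: |S_m| = 6·2^m − 3.

Base case: |S_0| = 3, and 6·2^0 − 3 = 3.
Assume |S_j| = 6·2^j − 3.
Then |S_{j+1}| = |S_j| + 3 + |S_j| = 2|S_j| + 3 = 2(6·2^j − 3) + 3 = 6·2^{j+1} − 6 + 3 = 6·2^{j+1} − 3.
This completes the inductive step, so |S_m| = 6·2^m − 3 for all m ≥ 0.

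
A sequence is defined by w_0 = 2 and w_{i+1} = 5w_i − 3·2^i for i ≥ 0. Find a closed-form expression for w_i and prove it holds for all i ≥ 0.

Claim: w_i = 5^i + 2^i.

Base case: w_0 = 2, and 5^0 + 2^0 = 1 + 1 = 2.
Assume w_j = 5^j + 2^j for some j ≥ 0.
Then w_{j+1} = 5w_j − 3·2^j = 5·(5^j + 2^j) − 3·2^j = 5^{j+1} + 5·2^j − 3·2^j = 5^{j+1} + 2·2^j = 5^{j+1} + 2^{j+1}.
Hence w_i = 5^i + 2^i for every i ≥ 0, by induction.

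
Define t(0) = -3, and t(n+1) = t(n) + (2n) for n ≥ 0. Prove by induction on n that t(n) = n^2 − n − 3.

Base case: t(0) = -3, and 0^2 − 0 − 3 = -3.
Assume t(k) = k^2 − k − 3.
Then t(k+1) = t(k) + (2k) = (k^2 − k − 3) + (2k) = k^2 + k − 3,
and (k+1)^2 − (k+1) − 3 = k^2 + k − 3.
By induction, t(n) = n^2 − n − 3 for all n ≥ 0.

t(n) = n^2 − n − 3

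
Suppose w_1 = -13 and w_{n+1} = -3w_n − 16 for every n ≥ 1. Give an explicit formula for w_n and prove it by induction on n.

Claim: w_n = 3·(-3)^n − 4.

Base case: w_1 = -13, and 3·(-3)^1 − 4 = -9 − 4 = -13.
Assume w_k = 3·(-3)^k − 4 for some k ≥ 1.
Then w_{k+1} = -3w_k − 16 = -3·(3·(-3)^k − 4) − 16 = -9·(-3)^k + 12 − 16 = 3·(-3)^{k+1} − 4.
So the formula holds for k+1, and by induction w_n = 3·(-3)^n − 4 for all n ≥ 1.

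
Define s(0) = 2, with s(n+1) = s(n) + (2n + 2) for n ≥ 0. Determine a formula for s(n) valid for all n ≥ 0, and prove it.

Claim: s(n) = n^2 + n + 2.

Base case: s(0) = 2, and 0^2 + 0 + 2 = 2.
Assume s(r) = r^2 + r + 2.
Then s(r+1) = s(r) + (2r + 2) = (r^2 + r + 2) + (2r + 2) = r^2 + 3r + 4,
and (r+1)^2 + (r+1) + 2 = r^2 + 3r + 4.
By induction, s(n) = n^2 + n + 2 for all n ≥ 0.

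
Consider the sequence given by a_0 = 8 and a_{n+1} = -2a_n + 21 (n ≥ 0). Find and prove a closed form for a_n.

Claim: a_n = (-2)^n + 7.

Base case: a_0 = 8, and (-2)^0 + 7 = 1 + 7 = 8.
Assume a_r = (-2)^r + 7 for some r ≥ 0.
Then a_{r+1} = -2a_r + 21 = -2·((-2)^r + 7) + 21 = -2·(-2)^r − 14 + 21 = (-2)^{r+1} + 7.
This completes the inductive step, so a_n = (-2)^n + 7 for all n ≥ 0.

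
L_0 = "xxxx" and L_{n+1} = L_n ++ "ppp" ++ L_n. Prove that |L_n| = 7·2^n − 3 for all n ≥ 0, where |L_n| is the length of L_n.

Base case: |L_0| = 4, and 7·2^0 − 3 = 4.
Assume |L_m| = 7·2^m − 3.
Then |L_{m+1}| = |L_m| + 3 + |L_m| = 2|L_m| + 3 = 2(7·2^m − 3) + 3 = 7·2^{m+1} − 6 + 3 = 7·2^{m+1} − 3.
So the formula holds for m+1, and by induction |L_n| = 7·2^n − 3 for all n ≥ 0.

|L_n| = 7·2^n − 3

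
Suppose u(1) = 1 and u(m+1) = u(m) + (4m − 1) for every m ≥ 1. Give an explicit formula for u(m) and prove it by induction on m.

Claim: u(m) = 2m^2 − 3m + 2.

Base case: u(1) = 1, and 2·1^2 − 3·1 + 2 = 1.
Assume u(r) = 2r^2 − 3r + 2.
Then u(r+1) = u(r) + (4r − 1) = (2r^2 − 3r + 2) + (4r − 1) = 2r^2 + r + 1,
and 2·(r+1)^2 − 3·(r+1) + 2 = 2r^2 + r + 1.
By induction, u(m) = 2m^2 − 3m + 2 for all m ≥ 1.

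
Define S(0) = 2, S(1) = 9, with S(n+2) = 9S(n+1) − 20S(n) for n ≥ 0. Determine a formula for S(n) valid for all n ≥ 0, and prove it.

Claim: S(n) = 5^n + 4^n.

Base cases: S(0) = 2 and 5^0 + 4^0 = 2; S(1) = 9 and 5^1 + 4^1 = 9.
Assume S(j) = 5^j + 4^j for all 0 ≤ j ≤ r, where r ≥ 1.
Then S(r+1) = 9S(r) − 20S(r−1) = 9·(5^r + 4^r) − 20·(5^{r−1} + 4^{r−1}) = (9·5 − 20)5^{r−1} + (9·4 − 20)4^{r−1} = 25·5^{r−1} + 16·4^{r−1} = 5^{r+1} + 4^{r+1}.
Hence S(n) = 5^n + 4^n for every n ≥ 0, by strong induction.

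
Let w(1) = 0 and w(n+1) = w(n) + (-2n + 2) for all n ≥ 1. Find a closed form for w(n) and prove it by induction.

Claim: w(n) = -n^2 + 3n − 2.

Base case: w(1) = 0, and -1^2 + 3·1 − 2 = 0.
Assume w(k) = -k^2 + 3k − 2.
Then w(k+1) = w(k) + (-2k + 2) = (-k^2 + 3k − 2) + (-2k + 2) = -k^2 + k,
and -(k+1)^2 + 3·(k+1) − 2 = -k^2 + k.
By induction, w(n) = -n^2 + 3n − 2 for all n ≥ 1.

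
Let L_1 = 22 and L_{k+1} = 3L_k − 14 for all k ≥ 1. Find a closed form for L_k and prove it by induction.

Claim: L_k = 5·3^k + 7.

Base case: L_1 = 22, and 5·3^1 + 7 = 15 + 7 = 22.
Assume L_r = 5·3^r + 7 for some r ≥ 1.
Then L_{r+1} = 3L_r − 14 = 3·(5·3^r + 7) − 14 = 15·3^r + 21 − 14 = 5·3^{r+1} + 7.
Hence L_k = 5·3^k + 7 for every k ≥ 1, by induction.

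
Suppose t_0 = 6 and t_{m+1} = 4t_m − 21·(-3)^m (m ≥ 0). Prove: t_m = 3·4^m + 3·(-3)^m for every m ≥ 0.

Base case: t_0 = 6, and 3·4^0 + 3·(-3)^0 = 3 + 3 = 6.
Assume t_k = 3·4^k + 3·(-3)^k for some k ≥ 0.
Then t_{k+1} = 4t_k − 21·(-3)^k = 4·(3·4^k + 3·(-3)^k) − 21·(-3)^k = 3·4^{k+1} + 12·(-3)^k − 21·(-3)^k = 3·4^{k+1} − 9·(-3)^k = 3·4^{k+1} + 3·(-3)^{k+1}.
By induction, t_m = 3·4^m + 3·(-3)^m for all m ≥ 0.

t_m = 3·4^m + 3·(-3)^m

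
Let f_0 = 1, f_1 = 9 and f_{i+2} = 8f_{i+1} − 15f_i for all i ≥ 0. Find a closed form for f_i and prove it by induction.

Claim: f_i = 3·5^i − 2·3^i.

Base cases: f_0 = 1 and 3·5^0 − 2·3^0 = 1; f_1 = 9 and 3·5^1 − 2·3^1 = 9.
Assume f_j = 3·5^j − 2·3^j for all 0 ≤ j ≤ r, where r ≥ 1.
Then f_{r+1} = 8f_r − 15f_{r−1} = 8·(3·5^r − 2·3^r) − 15·(3·5^{r−1} − 2·3^{r−1}) = 3·(8·5 − 15)5^{r−1} − 2·(8·3 − 15)3^{r−1} = 75·5^{r−1} − 18·3^{r−1} = 3·5^{r+1} − 2·3^{r+1}.
By strong induction, f_i = 3·5^i − 2·3^i for all i ≥ 0.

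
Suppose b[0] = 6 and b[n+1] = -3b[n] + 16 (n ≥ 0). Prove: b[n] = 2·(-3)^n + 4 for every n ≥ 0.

Base case: b[0] = 6, and 2·(-3)^0 + 4 = 2 + 4 = 6.
Assume b[m] = 2·(-3)^m + 4 for some m ≥ 0.
Then b[m+1] = -3b[m] + 16 = -3·(2·(-3)^m + 4) + 16 = -6·(-3)^m − 12 + 16 = 2·(-3)^{m+1} + 4.
Hence b[n] = 2·(-3)^n + 4 for every n ≥ 0, by induction.

b[n] = 2·(-3)^n + 4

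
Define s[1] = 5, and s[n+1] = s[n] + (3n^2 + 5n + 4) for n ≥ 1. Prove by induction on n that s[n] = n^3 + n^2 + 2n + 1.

Base case: s[1] = 5, and 1^3 + 1^2 + 2·1 + 1 = 5.
Assume s[k] = k^3 + k^2 + 2k + 1.
Then s[k+1] = s[k] + (3k^2 + 5k + 4) = (k^3 + k^2 + 2k + 1) + (3k^2 + 5k + 4) = k^3 + 4k^2 + 7k + 5,
and (k+1)^3 + (k+1)^2 + 2·(k+1) + 1 = k^3 + 4k^2 + 7k + 5.
By induction, s[n] = n^3 + n^2 + 2n + 1 for all n ≥ 1.

s[n] = n^3 + n^2 + 2n + 1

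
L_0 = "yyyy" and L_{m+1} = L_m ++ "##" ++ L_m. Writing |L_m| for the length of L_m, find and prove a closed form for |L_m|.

Claim: |L_m| = 6·2^m − 2.

Base case: |L_0| = 4, and 6·2^0 − 2 = 4.
Assume |L_r| = 6·2^r − 2.
Then |L_{r+1}| = |L_r| + 2 + |L_r| = 2|L_r| + 2 = 2(6·2^r − 2) + 2 = 6·2^{r+1} − 4 + 2 = 6·2^{r+1} − 2.
So the formula holds for r+1, and by induction |L_m| = 6·2^m − 2 for all m ≥ 0.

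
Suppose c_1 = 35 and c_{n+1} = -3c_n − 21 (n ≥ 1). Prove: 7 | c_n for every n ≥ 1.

Base case: c_1 = 35 = 7·5, so 7 | c_1.
Assume 7 | c_j, so c_j = 7t for some integer t.
Then c_{j+1} = -3c_j − 21 = -3·(7t) − 21 = 7(-3t − 3), so 7 | c_{j+1}.
Hence 7 | c_n for every n ≥ 1, by induction.

7 | c_n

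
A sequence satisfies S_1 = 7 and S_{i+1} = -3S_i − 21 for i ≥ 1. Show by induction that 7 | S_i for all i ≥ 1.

Base case: S_1 = 7 = 7·1, so 7 | S_1.
Assume 7 | S_r, so S_r = 7t for some integer t.
Then S_{r+1} = -3S_r − 21 = -3·(7t) − 21 = 7(-3t − 3), so 7 | S_{r+1}.
By induction, 7 | S_i for all i ≥ 1.

7 | S_i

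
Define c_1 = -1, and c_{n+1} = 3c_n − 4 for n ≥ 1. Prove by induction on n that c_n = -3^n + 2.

Base case: c_1 = -1, and -3^1 + 2 = -3 + 2 = -1.
Assume c_r = -3^r + 2 for some r ≥ 1.
Then c_{r+1} = 3c_r − 4 = 3·(-3^r + 2) − 4 = -3^{r+1} + 6 − 4 = -3^{r+1} + 2.
Hence c_n = -3^n + 2 for every n ≥ 1, by induction.

c_n = -3^n + 2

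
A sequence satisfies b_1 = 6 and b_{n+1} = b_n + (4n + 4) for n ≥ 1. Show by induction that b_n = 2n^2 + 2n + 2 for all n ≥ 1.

Base case: b_1 = 6, and 2·1^2 + 2·1 + 2 = 6.
Assume b_k = 2k^2 + 2k + 2.
Then b_{k+1} = b_k + (4k + 4) = (2k^2 + 2k + 2) + (4k + 4) = 2k^2 + 6k + 6,
and 2·(k+1)^2 + 2·(k+1) + 2 = 2k^2 + 6k + 6.
This completes the inductive step, so b_n = 2n^2 + 2n + 2 for all n ≥ 1.

b_n = 2n^2 + 2n + 2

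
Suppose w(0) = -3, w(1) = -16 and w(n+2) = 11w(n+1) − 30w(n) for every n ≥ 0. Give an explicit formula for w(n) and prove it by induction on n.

Claim: w(n) = -6^n − 2·5^n.

Base cases: w(0) = -3 and -6^0 − 2·5^0 = -3; w(1) = -16 and -6^1 − 2·5^1 = -16.
Assume w(i) = -6^i − 2·5^i for all 0 ≤ i ≤ j, where j ≥ 1.
Then w(j+1) = 11w(j) − 30w(j−1) = 11·(-6^j − 2·5^j) − 30·(-6^{j−1} − 2·5^{j−1}) = -(11·6 − 30)6^{j−1} − 2·(11·5 − 30)5^{j−1} = -36·6^{j−1} − 50·5^{j−1} = -6^{j+1} − 2·5^{j+1}.
This completes the inductive step, so w(n) = -6^n − 2·5^n for all n ≥ 0.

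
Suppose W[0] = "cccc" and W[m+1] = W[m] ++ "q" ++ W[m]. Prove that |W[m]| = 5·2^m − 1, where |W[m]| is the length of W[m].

Base case: |W[0]| = 4, and 5·2^0 − 1 = 4.
Assume |W[r]| = 5·2^r − 1.
Then |W[r+1]| = |W[r]| + 1 + |W[r]| = 2|W[r]| + 1 = 2(5·2^r − 1) + 1 = 5·2^{r+1} − 2 + 1 = 5·2^{r+1} − 1.
This completes the inductive step, so |W[m]| = 5·2^m − 1 for all m ≥ 0.

|W[m]| = 5·2^m − 1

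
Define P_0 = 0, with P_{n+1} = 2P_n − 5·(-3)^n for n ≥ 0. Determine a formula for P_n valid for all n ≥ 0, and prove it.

Claim: P_n = -2^n + (-3)^n.

Base case: P_0 = 0, and -2^0 + (-3)^0 = -1 + 1 = 0.
Assume P_j = -2^j + (-3)^j for some j ≥ 0.
Then P_{j+1} = 2P_j − 5·(-3)^j = 2·(-2^j + (-3)^j) − 5·(-3)^j = -2^{j+1} + 2·(-3)^j − 5·(-3)^j = -2^{j+1} − 3·(-3)^j = -2^{j+1} + (-3)^{j+1}.
So the formula holds for j+1, and by induction P_n = -2^n + (-3)^n for all n ≥ 0.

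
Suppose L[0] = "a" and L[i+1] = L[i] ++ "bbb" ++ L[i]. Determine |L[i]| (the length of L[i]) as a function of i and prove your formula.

Claim: |L[i]| = 2^{i+2} − 3.

Base case: |L[0]| = 1, and 2^{0+2} − 3 = 1.
Assume |L[j]| = 2^{j+2} − 3.
Then |L[j+1]| = |L[j]| + 3 + |L[j]| = 2|L[j]| + 3 = 2(2^{j+2} − 3) + 3 = 2^{j+3} − 6 + 3 = 2^{j+3} − 3.
By induction, |L[i]| = 2^{i+2} − 3 for all i ≥ 0.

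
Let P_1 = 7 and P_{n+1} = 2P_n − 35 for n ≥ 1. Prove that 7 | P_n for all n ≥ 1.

Base case: P_1 = 7 = 7·1, so 7 | P_1.
Assume 7 | P_m, so P_m = 7t for some integer t.
Then P_{m+1} = 2P_m − 35 = 2·(7t) − 35 = 7(2t − 5), so 7 | P_{m+1}.
By induction, 7 | P_n for all n ≥ 1.

7 | P_n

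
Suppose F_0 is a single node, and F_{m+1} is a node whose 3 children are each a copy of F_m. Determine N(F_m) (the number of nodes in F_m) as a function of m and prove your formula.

Claim: N(F_m) = (3^{m+1} − 1)/2.

Base case: N(F_0) = 1, and (3^{0+1} − 1)/2 = 1.
Assume N(F_r) = (3^{r+1} − 1)/2.
Then N(F_{r+1}) = 1 + 3N(F_r) = 1 + 3·(3^{r+1} − 1)/2 = 1 + (3^{r+2} − 3)/2 = (2 + 3^{r+2} − 3)/2 = (3^{r+2} − 1)/2.
So the formula holds for r+1, and by induction N(F_m) = (3^{m+1} − 1)/2 for all m ≥ 0.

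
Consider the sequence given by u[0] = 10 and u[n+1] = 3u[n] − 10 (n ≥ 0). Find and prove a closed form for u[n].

Claim: u[n] = 5·3^n + 5.

Base case: u[0] = 10, and 5·3^0 + 5 = 5 + 5 = 10.
Assume u[k] = 5·3^k + 5 for some k ≥ 0.
Then u[k+1] = 3u[k] − 10 = 3·(5·3^k + 5) − 10 = 15·3^k + 15 − 10 = 5·3^{k+1} + 5.
So the formula holds for k+1, and by induction u[n] = 5·3^n + 5 for all n ≥ 0.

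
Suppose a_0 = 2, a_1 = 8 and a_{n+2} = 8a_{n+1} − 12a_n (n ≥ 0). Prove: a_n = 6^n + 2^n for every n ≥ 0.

Base cases: a_0 = 2 and 6^0 + 2^0 = 2; a_1 = 8 and 6^1 + 2^1 = 8.
Assume a_j = 6^j + 2^j for all 0 ≤ j ≤ m, where m ≥ 1.
Then a_{m+1} = 8a_m − 12a_{m−1} = 8·(6^m + 2^m) − 12·(6^{m−1} + 2^{m−1}) = (8·6 − 12)6^{m−1} + (8·2 − 12)2^{m−1} = 36·6^{m−1} + 4·2^{m−1} = 6^{m+1} + 2^{m+1}.
By strong induction, a_n = 6^n + 2^n for all n ≥ 0.

a_n = 6^n + 2^n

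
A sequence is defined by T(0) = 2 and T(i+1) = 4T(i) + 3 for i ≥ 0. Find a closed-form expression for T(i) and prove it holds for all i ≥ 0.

Claim: T(i) = 3·4^i − 1.

Base case: T(0) = 2, and 3·4^0 − 1 = 3 − 1 = 2.
Assume T(k) = 3·4^k − 1 for some k ≥ 0.
Then T(k+1) = 4T(k) + 3 = 4·(3·4^k − 1) + 3 = 12·4^k − 4 + 3 = 3·4^{k+1} − 1.
Hence T(i) = 3·4^i − 1 for every i ≥ 0, by induction.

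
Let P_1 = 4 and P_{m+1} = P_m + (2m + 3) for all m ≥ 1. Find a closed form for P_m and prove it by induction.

Claim: P_m = m^2 + 2m + 1.

Base case: P_1 = 4, and 1^2 + 2·1 + 1 = 4.
Assume P_r = r^2 + 2r + 1.
Then P_{r+1} = P_r + (2r + 3) = (r^2 + 2r + 1) + (2r + 3) = r^2 + 4r + 4,
and (r+1)^2 + 2·(r+1) + 1 = r^2 + 4r + 4.
Hence P_m = m^2 + 2m + 1 for every m ≥ 1, by induction.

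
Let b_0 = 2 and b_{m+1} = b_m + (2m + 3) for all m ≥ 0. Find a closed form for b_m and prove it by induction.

Claim: b_m = m^2 + 2m + 2.

Base case: b_0 = 2, and 0^2 + 2·0 + 2 = 2.
Assume b_k = k^2 + 2k + 2.
Then b_{k+1} = b_k + (2k + 3) = (k^2 + 2k + 2) + (2k + 3) = k^2 + 4k + 5,
and (k+1)^2 + 2·(k+1) + 2 = k^2 + 4k + 5.
This completes the inductive step, so b_m = m^2 + 2m + 2 for all m ≥ 0.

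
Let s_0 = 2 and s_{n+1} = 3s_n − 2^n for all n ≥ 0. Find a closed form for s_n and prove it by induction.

Claim: s_n = 3^n + 2^n.

Base case: s_0 = 2, and 3^0 + 2^0 = 1 + 1 = 2.
Assume s_m = 3^m + 2^m for some m ≥ 0.
Then s_{m+1} = 3s_m − 2^m = 3·(3^m + 2^m) − 2^m = 3^{m+1} + 3·2^m − 2^m = 3^{m+1} + 2·2^m = 3^{m+1} + 2^{m+1}.
This completes the inductive step, so s_n = 3^n + 2^n for all n ≥ 0.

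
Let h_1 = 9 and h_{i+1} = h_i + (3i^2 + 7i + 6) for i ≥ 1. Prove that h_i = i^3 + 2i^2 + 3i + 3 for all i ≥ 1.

Base case: h_1 = 9, and 1^3 + 2·1^2 + 3·1 + 3 = 9.
Assume h_m = m^3 + 2m^2 + 3m + 3.
Then h_{m+1} = h_m + (3m^2 + 7m + 6) = (m^3 + 2m^2 + 3m + 3) + (3m^2 + 7m + 6) = m^3 + 5m^2 + 10m + 9,
and (m+1)^3 + 2·(m+1)^2 + 3·(m+1) + 3 = m^3 + 5m^2 + 10m + 9.
Hence h_i = i^3 + 2i^2 + 3i + 3 for every i ≥ 1, by induction.

h_i = i^3 + 2i^2 + 3i + 3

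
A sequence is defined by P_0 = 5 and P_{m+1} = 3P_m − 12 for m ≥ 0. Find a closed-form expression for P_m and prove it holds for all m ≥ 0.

Claim: P_m = -3^m + 6.

Base case: P_0 = 5, and -3^0 + 6 = -1 + 6 = 5.
Assume P_r = -3^r + 6 for some r ≥ 0.
Then P_{r+1} = 3P_r − 12 = 3·(-3^r + 6) − 12 = -3^{r+1} + 18 − 12 = -3^{r+1} + 6.
By induction, P_m = -3^m + 6 for all m ≥ 0.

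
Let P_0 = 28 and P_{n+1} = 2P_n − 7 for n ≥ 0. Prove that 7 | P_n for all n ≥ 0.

Base case: P_0 = 28 = 7·4, so 7 | P_0.
Assume 7 | P_j, so P_j = 7t for some integer t.
Then P_{j+1} = 2P_j − 7 = 2·(7t) − 7 = 7(2t − 1), so 7 | P_{j+1}.
This completes the inductive step, so 7 | P_n for all n ≥ 0.

7 | P_n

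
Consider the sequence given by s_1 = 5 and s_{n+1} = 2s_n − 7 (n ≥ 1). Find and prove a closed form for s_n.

Claim: s_n = -2^n + 7.

Base case: s_1 = 5, and -2^1 + 7 = -2 + 7 = 5.
Assume s_j = -2^j + 7 for some j ≥ 1.
Then s_{j+1} = 2s_j − 7 = 2·(-2^j + 7) − 7 = -2^{j+1} + 14 − 7 = -2^{j+1} + 7.
By induction, s_n = -2^n + 7 for all n ≥ 1.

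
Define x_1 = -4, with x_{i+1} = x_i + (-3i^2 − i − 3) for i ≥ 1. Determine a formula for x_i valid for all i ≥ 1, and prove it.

Claim: x_i = -i^3 + i^2 − 3i − 1.

Base case: x_1 = -4, and -1^3 + 1^2 − 3·1 − 1 = -4.
Assume x_k = -k^3 + k^2 − 3k − 1.
Then x_{k+1} = x_k + (-3k^2 − k − 3) = (-k^3 + k^2 − 3k − 1) + (-3k^2 − k − 3) = -k^3 − 2k^2 − 4k − 4,
and -(k+1)^3 + (k+1)^2 − 3·(k+1) − 1 = -k^3 − 2k^2 − 4k − 4.
This completes the inductive step, so x_i = -i^3 + i^2 − 3i − 1 for all i ≥ 1.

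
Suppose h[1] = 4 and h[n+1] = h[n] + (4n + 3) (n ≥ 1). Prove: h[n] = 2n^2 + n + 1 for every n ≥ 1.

Base case: h[1] = 4, and 2·1^2 + 1 + 1 = 4.
Assume h[k] = 2k^2 + k + 1.
Then h[k+1] = h[k] + (4k + 3) = (2k^2 + k + 1) + (4k + 3) = 2k^2 + 5k + 4,
and 2·(k+1)^2 + (k+1) + 1 = 2k^2 + 5k + 4.
Hence h[n] = 2n^2 + n + 1 for every n ≥ 1, by induction.

h[n] = 2n^2 + n + 1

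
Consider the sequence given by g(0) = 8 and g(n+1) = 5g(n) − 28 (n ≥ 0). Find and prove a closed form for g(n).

Claim: g(n) = 5^n + 7.

Base case: g(0) = 8, and 5^0 + 7 = 1 + 7 = 8.
Assume g(m) = 5^m + 7 for some m ≥ 0.
Then g(m+1) = 5g(m) − 28 = 5·(5^m + 7) − 28 = 5^{m+1} + 35 − 28 = 5^{m+1} + 7.
This completes the inductive step, so g(n) = 5^n + 7 for all n ≥ 0.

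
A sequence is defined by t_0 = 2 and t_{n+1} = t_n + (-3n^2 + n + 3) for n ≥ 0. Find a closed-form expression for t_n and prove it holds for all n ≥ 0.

Claim: t_n = -n^3 + 2n^2 + 2n + 2.

Base case: t_0 = 2, and -0^3 + 2·0^2 + 2·0 + 2 = 2.
Assume t_r = -r^3 + 2r^2 + 2r + 2.
Then t_{r+1} = t_r + (-3r^2 + r + 3) = (-r^3 + 2r^2 + 2r + 2) + (-3r^2 + r + 3) = -r^3 − r^2 + 3r + 5,
and -(r+1)^3 + 2·(r+1)^2 + 2·(r+1) + 2 = -r^3 − r^2 + 3r + 5.
By induction, t_n = -n^3 + 2n^2 + 2n + 2 for all n ≥ 0.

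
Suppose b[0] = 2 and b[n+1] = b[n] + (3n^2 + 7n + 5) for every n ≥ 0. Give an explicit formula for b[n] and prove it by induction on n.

Claim: b[n] = n^3 + 2n^2 + 2n + 2.

Base case: b[0] = 2, and 0^3 + 2·0^2 + 2·0 + 2 = 2.
Assume b[j] = j^3 + 2j^2 + 2j + 2.
Then b[j+1] = b[j] + (3j^2 + 7j + 5) = (j^3 + 2j^2 + 2j + 2) + (3j^2 + 7j + 5) = j^3 + 5j^2 + 9j + 7,
and (j+1)^3 + 2·(j+1)^2 + 2·(j+1) + 2 = j^3 + 5j^2 + 9j + 7.
By induction, b[n] = n^3 + 2n^2 + 2n + 2 for all n ≥ 0.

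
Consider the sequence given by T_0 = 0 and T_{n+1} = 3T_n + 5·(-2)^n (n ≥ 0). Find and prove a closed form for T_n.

Claim: T_n = 3^n − (-2)^n.

Base case: T_0 = 0, and 3^0 − (-2)^0 = 1 − 1 = 0.
Assume T_m = 3^m − (-2)^m for some m ≥ 0.
Then T_{m+1} = 3T_m + 5·(-2)^m = 3·(3^m − (-2)^m) + 5·(-2)^m = 3^{m+1} − 3·(-2)^m + 5·(-2)^m = 3^{m+1} + 2·(-2)^m = 3^{m+1} − (-2)^{m+1}.
Hence T_n = 3^n − (-2)^n for every n ≥ 0, by induction.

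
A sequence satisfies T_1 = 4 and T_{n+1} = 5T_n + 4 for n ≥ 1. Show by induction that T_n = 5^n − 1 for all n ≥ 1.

Base case: T_1 = 4, and 5^1 − 1 = 5 − 1 = 4.
Assume T_k = 5^k − 1 for some k ≥ 1.
Then T_{k+1} = 5T_k + 4 = 5·(5^k − 1) + 4 = 5^{k+1} − 5 + 4 = 5^{k+1} − 1.
This completes the inductive step, so T_n = 5^n − 1 for all n ≥ 1.

T_n = 5^n − 1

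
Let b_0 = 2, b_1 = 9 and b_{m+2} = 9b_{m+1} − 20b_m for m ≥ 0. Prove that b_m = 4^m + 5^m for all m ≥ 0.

Base cases: b_0 = 2 and 4^0 + 5^0 = 2; b_1 = 9 and 4^1 + 5^1 = 9.
Assume b_j = 4^j + 5^j for all 0 ≤ j ≤ k, where k ≥ 1.
Then b_{k+1} = 9b_k − 20b_{k−1} = 9·(4^k + 5^k) − 20·(4^{k−1} + 5^{k−1}) = (9·4 − 20)4^{k−1} + (9·5 − 20)5^{k−1} = 16·4^{k−1} + 25·5^{k−1} = 4^{k+1} + 5^{k+1}.
So the formula holds for k+1, and by strong induction b_m = 4^m + 5^m for all m ≥ 0.

b_m = 4^m + 5^m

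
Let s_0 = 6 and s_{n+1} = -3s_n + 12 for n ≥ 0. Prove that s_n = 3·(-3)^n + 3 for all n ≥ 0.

Base case: s_0 = 6, and 3·(-3)^0 + 3 = 3 + 3 = 6.
Assume s_j = 3·(-3)^j + 3 for some j ≥ 0.
Then s_{j+1} = -3s_j + 12 = -3·(3·(-3)^j + 3) + 12 = -9·(-3)^j − 9 + 12 = 3·(-3)^{j+1} + 3.
Hence s_n = 3·(-3)^n + 3 for every n ≥ 0, by induction.

s_n = 3·(-3)^n + 3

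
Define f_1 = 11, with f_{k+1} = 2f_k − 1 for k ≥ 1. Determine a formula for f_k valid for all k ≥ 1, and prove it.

Claim: f_k = 5·2^k + 1.

Base case: f_1 = 11, and 5·2^1 + 1 = 10 + 1 = 11.
Assume f_j = 5·2^j + 1 for some j ≥ 1.
Then f_{j+1} = 2f_j − 1 = 2·(5·2^j + 1) − 1 = 10·2^j + 2 − 1 = 5·2^{j+1} + 1.
This completes the inductive step, so f_k = 5·2^k + 1 for all k ≥ 1.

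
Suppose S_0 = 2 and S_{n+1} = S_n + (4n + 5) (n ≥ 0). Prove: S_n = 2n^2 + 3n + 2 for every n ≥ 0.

Base case: S_0 = 2, and 2·0^2 + 3·0 + 2 = 2.
Assume S_k = 2k^2 + 3k + 2.
Then S_{k+1} = S_k + (4k + 5) = (2k^2 + 3k + 2) + (4k + 5) = 2k^2 + 7k + 7,
and 2·(k+1)^2 + 3·(k+1) + 2 = 2k^2 + 7k + 7.
By induction, S_n = 2n^2 + 3n + 2 for all n ≥ 0.

S_n = 2n^2 + 3n + 2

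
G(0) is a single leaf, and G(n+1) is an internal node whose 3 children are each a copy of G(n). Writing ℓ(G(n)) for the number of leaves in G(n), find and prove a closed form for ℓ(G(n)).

Claim: ℓ(G(n)) = 3^n.

Base case: ℓ(G(0)) = 1, and 3^0 = 1.
Assume ℓ(G(j)) = 3^j.
Then ℓ(G(j+1)) = 3·ℓ(G(j)) = 3·3^j = 3^{j+1}.
So the formula holds for j+1, and by induction ℓ(G(n)) = 3^n for all n ≥ 0.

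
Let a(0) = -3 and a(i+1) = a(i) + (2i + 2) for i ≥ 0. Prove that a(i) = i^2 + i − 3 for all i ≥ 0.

Base case: a(0) = -3, and 0^2 + 0 − 3 = -3.
Assume a(r) = r^2 + r − 3.
Then a(r+1) = a(r) + (2r + 2) = (r^2 + r − 3) + (2r + 2) = r^2 + 3r − 1,
and (r+1)^2 + (r+1) − 3 = r^2 + 3r − 1.
By induction, a(i) = i^2 + i − 3 for all i ≥ 0.

a(i) = i^2 + i − 3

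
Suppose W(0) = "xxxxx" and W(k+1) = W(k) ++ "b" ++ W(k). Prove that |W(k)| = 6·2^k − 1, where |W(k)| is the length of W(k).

Base case: |W(0)| = 5, and 6·2^0 − 1 = 5.
Assume |W(j)| = 6·2^j − 1.
Then |W(j+1)| = |W(j)| + 1 + |W(j)| = 2|W(j)| + 1 = 2(6·2^j − 1) + 1 = 6·2^{j+1} − 2 + 1 = 6·2^{j+1} − 1.
By induction, |W(k)| = 6·2^k − 1 for all k ≥ 0.

|W(k)| = 6·2^k − 1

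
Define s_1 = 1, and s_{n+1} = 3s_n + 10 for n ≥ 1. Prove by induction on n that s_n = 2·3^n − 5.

Base case: s_1 = 1, and 2·3^1 − 5 = 6 − 5 = 1.
Assume s_r = 2·3^r − 5 for some r ≥ 1.
Then s_{r+1} = 3s_r + 10 = 3·(2·3^r − 5) + 10 = 6·3^r − 15 + 10 = 2·3^{r+1} − 5.
Hence s_n = 2·3^n − 5 for every n ≥ 1, by induction.

s_n = 2·3^n − 5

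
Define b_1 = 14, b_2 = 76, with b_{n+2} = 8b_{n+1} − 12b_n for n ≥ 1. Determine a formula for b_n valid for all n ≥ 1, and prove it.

Claim: b_n = 2^n + 2·6^n.

Base cases: b_1 = 14 and 2^1 + 2·6^1 = 14; b_2 = 76 and 2^2 + 2·6^2 = 76.
Assume b_i = 2^i + 2·6^i for all 1 ≤ i ≤ j, where j ≥ 2.
Then b_{j+1} = 8b_j − 12b_{j−1} = 8·(2^j + 2·6^j) − 12·(2^{j−1} + 2·6^{j−1}) = (8·2 − 12)2^{j−1} + 2·(8·6 − 12)6^{j−1} = 4·2^{j−1} + 72·6^{j−1} = 2^{j+1} + 2·6^{j+1}.
This completes the inductive step, so b_n = 2^n + 2·6^n for all n ≥ 1.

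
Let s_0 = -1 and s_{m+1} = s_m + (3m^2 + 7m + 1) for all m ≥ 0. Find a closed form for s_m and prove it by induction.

Claim: s_m = m^3 + 2m^2 − 2m − 1.

Base case: s_0 = -1, and 0^3 + 2·0^2 − 2·0 − 1 = -1.
Assume s_j = j^3 + 2j^2 − 2j − 1.
Then s_{j+1} = s_j + (3j^2 + 7j + 1) = (j^3 + 2j^2 − 2j − 1) + (3j^2 + 7j + 1) = j^3 + 5j^2 + 5j,
and (j+1)^3 + 2·(j+1)^2 − 2·(j+1) − 1 = j^3 + 5j^2 + 5j.
By induction, s_m = m^3 + 2m^2 − 2m − 1 for all m ≥ 0.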